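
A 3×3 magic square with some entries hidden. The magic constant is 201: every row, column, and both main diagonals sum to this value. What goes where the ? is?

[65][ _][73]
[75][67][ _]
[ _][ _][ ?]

Using row 1: 65 + 73 + ? → (1,2) = 201 − 138 = 63.
Row 2 needs 201; the known cells sum to 142, so (2,3) = 59.
Column 1 must total 201; the given cells sum to 140, so (3,1) = 61.
From column 2, 201 − (63 + 67) gives (3,2) = 71.
From column 3, 201 − (73 + 59) gives (3,3) = 69.

69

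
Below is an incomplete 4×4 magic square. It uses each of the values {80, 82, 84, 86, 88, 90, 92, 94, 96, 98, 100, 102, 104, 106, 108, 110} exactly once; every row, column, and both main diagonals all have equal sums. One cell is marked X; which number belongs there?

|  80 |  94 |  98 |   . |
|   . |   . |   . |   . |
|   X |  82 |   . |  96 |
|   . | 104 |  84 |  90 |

The 16 entries sum to 1520, so each line sums to 1520/4 = 380.
Using row 1: 80 + 94 + 98 + ? → (1,4) = 380 − 272 = 108.
Row 4 must total 380; the given cells sum to 278, so (4,1) = 102.
From column 2, 380 − (94 + 82 + 104) gives (2,2) = 100.
Column 4 needs 380; the known cells sum to 294, so (2,4) = 86.
Main diagonal needs 380; the known cells sum to 270, so (3,3) = 110.
Using anti-diagonal: 108 + 82 + 102 + ? → (2,3) = 380 − 292 = 88.
Row 2 needs 380; the known cells sum to 274, so (2,1) = 106.
Using row 3: 82 + 110 + 96 + ? → (3,1) = 380 − 288 = 92.

92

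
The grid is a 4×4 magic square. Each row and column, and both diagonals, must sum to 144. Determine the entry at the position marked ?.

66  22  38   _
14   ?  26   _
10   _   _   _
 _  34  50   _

42

Using row 1: 66 + 22 + 38 + ? → (1,4) = 144 − 126 = 18.
The remaining cell in column 1 is (4,1) = 144 − 90 = 54.
The remaining cell in column 3 is (3,3) = 144 − 114 = 30.
Anti-diagonal needs 144; the known cells sum to 98, so (3,2) = 46.
From row 3, 144 − (10 + 46 + 30) gives (3,4) = 58.
Row 4 must total 144; the given cells sum to 138, so (4,4) = 6.
The remaining cell in column 2 is (2,2) = 144 − 102 = 42.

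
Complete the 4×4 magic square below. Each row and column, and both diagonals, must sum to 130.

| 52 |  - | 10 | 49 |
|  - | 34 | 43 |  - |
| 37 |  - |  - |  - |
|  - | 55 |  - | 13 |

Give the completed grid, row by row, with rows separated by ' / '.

Row 1: 52 + 10 + 49 + ? = 130, so (1,2) = 19.
From column 2, 130 − (19 + 34 + 55) gives (3,2) = 22.
The remaining cell in main diagonal is (3,3) = 130 − 99 = 31.
Anti-diagonal: 49 + 43 + 22 + ? = 130, so (4,1) = 16.
From row 3, 130 − (37 + 22 + 31) gives (3,4) = 40.
The remaining cell in row 4 is (4,3) = 130 − 84 = 46.
From column 1, 130 − (52 + 37 + 16) gives (2,1) = 25.
Column 4 needs 130; the known cells sum to 102, so (2,4) = 28.

52 19 10 49 / 25 34 43 28 / 37 22 31 40 / 16 55 46 13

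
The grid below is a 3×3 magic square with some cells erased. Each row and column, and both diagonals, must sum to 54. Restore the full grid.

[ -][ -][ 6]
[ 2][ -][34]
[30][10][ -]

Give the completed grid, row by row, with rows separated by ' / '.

22 26 6 / 2 18 34 / 30 10 14

Row 2 needs 54; the known cells sum to 36, so (2,2) = 18.
The remaining cell in row 3 is (3,3) = 54 − 40 = 14.
Using column 1: 2 + 30 + ? → (1,1) = 54 − 32 = 22.
The remaining cell in column 2 is (1,2) = 54 − 28 = 26.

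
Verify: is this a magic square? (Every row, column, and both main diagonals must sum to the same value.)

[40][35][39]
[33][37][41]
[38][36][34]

Row 1: 40 + 35 + 39 = 114.
Row 2: 33 + 37 + 41 = 111.
Row 3: 38 + 36 + 34 = 108.
Column 1: 40 + 33 + 38 = 111.
Column 2: 35 + 37 + 36 = 108.
Column 3: 39 + 41 + 34 = 114.
Main diagonal: 40 + 37 + 34 = 111.
Anti-diagonal: 39 + 37 + 38 = 114.

No — column 2 sums to 108 but anti-diagonal sums to 114.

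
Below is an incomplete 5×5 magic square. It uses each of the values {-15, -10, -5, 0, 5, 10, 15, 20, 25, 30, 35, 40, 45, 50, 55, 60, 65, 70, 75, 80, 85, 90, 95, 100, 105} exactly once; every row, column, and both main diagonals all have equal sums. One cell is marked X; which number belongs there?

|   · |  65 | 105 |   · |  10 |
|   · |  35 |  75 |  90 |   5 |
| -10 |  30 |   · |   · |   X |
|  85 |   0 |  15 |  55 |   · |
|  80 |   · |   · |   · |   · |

100

The 25 entries sum to 1125, so each line sums to 1125/5 = 225.
The remaining cell in row 2 is (2,1) = 225 − 205 = 20.
The remaining cell in row 4 is (4,5) = 225 − 155 = 70.
Using column 1: 20 + (-10) + 85 + 80 + ? → (1,1) = 225 − 175 = 50.
Column 2: 65 + 35 + 30 + 0 + ? = 225, so (5,2) = 95.
Anti-diagonal: 10 + 90 + 0 + 80 + ? = 225, so (3,3) = 45.
Row 1 needs 225; the known cells sum to 230, so (1,4) = -5.
Column 3 needs 225; the known cells sum to 240, so (5,3) = -15.
The remaining cell in main diagonal is (5,5) = 225 − 185 = 40.
From row 5, 225 − (80 + 95 + (-15) + 40) gives (5,4) = 25.
From column 4, 225 − (-5 + 90 + 55 + 25) gives (3,4) = 60.
Column 5: 10 + 5 + 70 + 40 + ? = 225, so (3,5) = 100.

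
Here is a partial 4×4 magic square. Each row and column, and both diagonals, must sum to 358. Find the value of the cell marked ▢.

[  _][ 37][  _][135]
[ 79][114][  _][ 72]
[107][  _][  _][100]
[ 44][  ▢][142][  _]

121

Row 2: 79 + 114 + 72 + ? = 358, so (2,3) = 93.
From column 1, 358 − (79 + 107 + 44) gives (1,1) = 128.
Column 4 needs 358; the known cells sum to 307, so (4,4) = 51.
Main diagonal needs 358; the known cells sum to 293, so (3,3) = 65.
Using anti-diagonal: 135 + 93 + 44 + ? → (3,2) = 358 − 272 = 86.
The remaining cell in row 1 is (1,3) = 358 − 300 = 58.
Using row 4: 44 + 142 + 51 + ? → (4,2) = 358 − 237 = 121.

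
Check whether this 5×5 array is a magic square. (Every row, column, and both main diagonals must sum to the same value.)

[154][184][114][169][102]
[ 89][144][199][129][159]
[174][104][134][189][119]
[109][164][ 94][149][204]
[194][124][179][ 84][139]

Row 1: 154 + 184 + 114 + 169 + 102 = 723.
Row 2: 89 + 144 + 199 + 129 + 159 = 720.
Row 3: 174 + 104 + 134 + 189 + 119 = 720.
Row 4: 109 + 164 + 94 + 149 + 204 = 720.
Row 5: 194 + 124 + 179 + 84 + 139 = 720.
Column 1: 154 + 89 + 174 + 109 + 194 = 720.
Column 2: 184 + 144 + 104 + 164 + 124 = 720.
Column 3: 114 + 199 + 134 + 94 + 179 = 720.
Column 4: 169 + 129 + 189 + 149 + 84 = 720.
Column 5: 102 + 159 + 119 + 204 + 139 = 723.
Main diagonal: 154 + 144 + 134 + 149 + 139 = 720.
Anti-diagonal: 102 + 129 + 134 + 164 + 194 = 723.

No — row 3 sums to 720 but column 5 sums to 723.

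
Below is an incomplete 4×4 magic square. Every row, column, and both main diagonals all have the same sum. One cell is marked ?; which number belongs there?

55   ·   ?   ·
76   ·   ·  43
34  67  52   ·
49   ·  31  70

Column 1 is complete and sums to 214; that is the magic constant.
From row 3, 214 − (34 + 67 + 52) gives (3,4) = 61.
Using row 4: 49 + 31 + 70 + ? → (4,2) = 214 − 150 = 64.
From column 4, 214 − (43 + 61 + 70) gives (1,4) = 40.
Main diagonal must total 214; the given cells sum to 177, so (2,2) = 37.
Anti-diagonal: 40 + 67 + 49 + ? = 214, so (2,3) = 58.
The remaining cell in column 2 is (1,2) = 214 − 168 = 46.
Column 3 must total 214; the given cells sum to 141, so (1,3) = 73.

73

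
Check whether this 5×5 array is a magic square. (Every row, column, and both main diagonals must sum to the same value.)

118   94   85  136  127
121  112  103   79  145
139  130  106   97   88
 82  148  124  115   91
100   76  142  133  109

Yes

Row 1: 118 + 94 + 85 + 136 + 127 = 560.
Row 2: 121 + 112 + 103 + 79 + 145 = 560.
Row 3: 139 + 130 + 106 + 97 + 88 = 560.
Row 4: 82 + 148 + 124 + 115 + 91 = 560.
Row 5: 100 + 76 + 142 + 133 + 109 = 560.
Column 1: 118 + 121 + 139 + 82 + 100 = 560.
Column 2: 94 + 112 + 130 + 148 + 76 = 560.
Column 3: 85 + 103 + 106 + 124 + 142 = 560.
Column 4: 136 + 79 + 97 + 115 + 133 = 560.
Column 5: 127 + 145 + 88 + 91 + 109 = 560.
Main diagonal: 118 + 112 + 106 + 115 + 109 = 560.
Anti-diagonal: 127 + 79 + 106 + 148 + 100 = 560.
All lines sum to 560.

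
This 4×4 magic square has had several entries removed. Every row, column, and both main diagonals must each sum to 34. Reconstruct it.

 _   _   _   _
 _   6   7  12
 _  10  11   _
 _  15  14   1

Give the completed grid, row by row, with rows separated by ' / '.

Row 2 must total 34; the given cells sum to 25, so (2,1) = 9.
From row 4, 34 − (15 + 14 + 1) gives (4,1) = 4.
The remaining cell in column 2 is (1,2) = 34 − 31 = 3.
Column 3 must total 34; the given cells sum to 32, so (1,3) = 2.
Main diagonal: 6 + 11 + 1 + ? = 34, so (1,1) = 16.
Using anti-diagonal: 7 + 10 + 4 + ? → (1,4) = 34 − 21 = 13.
From column 1, 34 − (16 + 9 + 4) gives (3,1) = 5.
The remaining cell in column 4 is (3,4) = 34 − 26 = 8.

16 3 2 13 / 9 6 7 12 / 5 10 11 8 / 4 15 14 1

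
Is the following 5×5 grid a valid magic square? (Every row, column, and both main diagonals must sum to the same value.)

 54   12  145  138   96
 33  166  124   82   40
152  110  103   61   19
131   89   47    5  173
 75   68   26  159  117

Row 1: 54 + 12 + 145 + 138 + 96 = 445.
Row 2: 33 + 166 + 124 + 82 + 40 = 445.
Row 3: 152 + 110 + 103 + 61 + 19 = 445.
Row 4: 131 + 89 + 47 + 5 + 173 = 445.
Row 5: 75 + 68 + 26 + 159 + 117 = 445.
Column 1: 54 + 33 + 152 + 131 + 75 = 445.
Column 2: 12 + 166 + 110 + 89 + 68 = 445.
Column 3: 145 + 124 + 103 + 47 + 26 = 445.
Column 4: 138 + 82 + 61 + 5 + 159 = 445.
Column 5: 96 + 40 + 19 + 173 + 117 = 445.
Main diagonal: 54 + 166 + 103 + 5 + 117 = 445.
Anti-diagonal: 96 + 82 + 103 + 89 + 75 = 445.
All lines sum to 445.

Yes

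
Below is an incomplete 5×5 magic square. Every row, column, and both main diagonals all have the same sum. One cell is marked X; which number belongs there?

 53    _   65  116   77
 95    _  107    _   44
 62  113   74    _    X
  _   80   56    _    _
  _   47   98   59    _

Column 3 is complete and sums to 400; that is the magic constant.
From row 1, 400 − (53 + 65 + 116 + 77) gives (1,2) = 89.
Column 2 must total 400; the given cells sum to 329, so (2,2) = 71.
The remaining cell in row 2 is (2,4) = 400 − 317 = 83.
Using anti-diagonal: 77 + 83 + 74 + 80 + ? → (5,1) = 400 − 314 = 86.
The remaining cell in row 5 is (5,5) = 400 − 290 = 110.
The remaining cell in column 1 is (4,1) = 400 − 296 = 104.
Main diagonal: 53 + 71 + 74 + 110 + ? = 400, so (4,4) = 92.
Using row 4: 104 + 80 + 56 + 92 + ? → (4,5) = 400 − 332 = 68.
The remaining cell in column 4 is (3,4) = 400 − 350 = 50.
Column 5 needs 400; the known cells sum to 299, so (3,5) = 101.

101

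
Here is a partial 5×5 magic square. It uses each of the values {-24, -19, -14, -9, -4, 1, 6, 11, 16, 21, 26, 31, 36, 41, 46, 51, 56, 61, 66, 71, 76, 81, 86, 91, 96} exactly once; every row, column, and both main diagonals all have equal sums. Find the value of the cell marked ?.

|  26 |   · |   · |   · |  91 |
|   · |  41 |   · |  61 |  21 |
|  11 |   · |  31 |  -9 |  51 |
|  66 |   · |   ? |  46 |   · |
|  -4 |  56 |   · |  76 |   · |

The 25 entries sum to 900, so each line sums to 900/5 = 180.
The remaining cell in row 3 is (3,2) = 180 − 84 = 96.
Column 1 needs 180; the known cells sum to 99, so (2,1) = 81.
Using column 4: 61 + (-9) + 46 + 76 + ? → (1,4) = 180 − 174 = 6.
Main diagonal must total 180; the given cells sum to 144, so (5,5) = 36.
From anti-diagonal, 180 − (91 + 61 + 31 + (-4)) gives (4,2) = 1.
Using row 2: 81 + 41 + 61 + 21 + ? → (2,3) = 180 − 204 = -24.
The remaining cell in row 5 is (5,3) = 180 − 164 = 16.
Column 2 needs 180; the known cells sum to 194, so (1,2) = -14.
Using column 5: 91 + 21 + 51 + 36 + ? → (4,5) = 180 − 199 = -19.
Row 1 must total 180; the given cells sum to 109, so (1,3) = 71.
The remaining cell in row 4 is (4,3) = 180 − 94 = 86.

86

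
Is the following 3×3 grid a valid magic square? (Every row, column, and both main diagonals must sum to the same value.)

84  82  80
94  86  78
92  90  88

No — main diagonal sums to 258 but column 1 sums to 270.

Row 1: 84 + 82 + 80 = 246.
Row 2: 94 + 86 + 78 = 258.
Row 3: 92 + 90 + 88 = 270.
Column 1: 84 + 94 + 92 = 270.
Column 2: 82 + 86 + 90 = 258.
Column 3: 80 + 78 + 88 = 246.
Main diagonal: 84 + 86 + 88 = 258.
Anti-diagonal: 80 + 86 + 92 = 258.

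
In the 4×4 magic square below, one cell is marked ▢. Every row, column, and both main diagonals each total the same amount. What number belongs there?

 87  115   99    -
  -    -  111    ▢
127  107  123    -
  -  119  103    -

Column 3 is complete and sums to 436; that is the magic constant.
The remaining cell in row 1 is (1,4) = 436 − 301 = 135.
From row 3, 436 − (127 + 107 + 123) gives (3,4) = 79.
Column 2 needs 436; the known cells sum to 341, so (2,2) = 95.
The remaining cell in main diagonal is (4,4) = 436 − 305 = 131.
Using anti-diagonal: 135 + 111 + 107 + ? → (4,1) = 436 − 353 = 83.
Column 1 needs 436; the known cells sum to 297, so (2,1) = 139.
The remaining cell in column 4 is (2,4) = 436 − 345 = 91.

91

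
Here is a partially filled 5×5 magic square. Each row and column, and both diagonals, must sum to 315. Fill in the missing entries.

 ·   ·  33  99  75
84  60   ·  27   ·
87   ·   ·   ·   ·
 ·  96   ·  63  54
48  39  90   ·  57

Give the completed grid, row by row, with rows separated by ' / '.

Row 5 needs 315; the known cells sum to 234, so (5,4) = 81.
Using column 4: 99 + 27 + 63 + 81 + ? → (3,4) = 315 − 270 = 45.
The remaining cell in anti-diagonal is (3,3) = 315 − 246 = 69.
Main diagonal needs 315; the known cells sum to 249, so (1,1) = 66.
Row 1 must total 315; the given cells sum to 273, so (1,2) = 42.
Column 1 must total 315; the given cells sum to 285, so (4,1) = 30.
The remaining cell in column 2 is (3,2) = 315 − 237 = 78.
Using row 3: 87 + 78 + 69 + 45 + ? → (3,5) = 315 − 279 = 36.
Row 4 needs 315; the known cells sum to 243, so (4,3) = 72.
Column 3 needs 315; the known cells sum to 264, so (2,3) = 51.
Column 5 needs 315; the known cells sum to 222, so (2,5) = 93.

66 42 33 99 75 / 84 60 51 27 93 / 87 78 69 45 36 / 30 96 72 63 54 / 48 39 90 81 57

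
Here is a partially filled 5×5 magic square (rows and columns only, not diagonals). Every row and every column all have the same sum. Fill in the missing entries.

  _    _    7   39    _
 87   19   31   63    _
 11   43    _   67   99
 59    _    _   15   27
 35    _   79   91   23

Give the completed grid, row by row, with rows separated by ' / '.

83 95 7 39 51 / 87 19 31 63 75 / 11 43 55 67 99 / 59 71 103 15 27 / 35 47 79 91 23

Column 4 is already complete: 39 + 63 + 67 + 15 + 91 = 275, so that is the magic constant.
From row 2, 275 − (87 + 19 + 31 + 63) gives (2,5) = 75.
Using row 3: 11 + 43 + 67 + 99 + ? → (3,3) = 275 − 220 = 55.
The remaining cell in row 5 is (5,2) = 275 − 228 = 47.
From column 1, 275 − (87 + 11 + 59 + 35) gives (1,1) = 83.
Column 3 must total 275; the given cells sum to 172, so (4,3) = 103.
Column 5 must total 275; the given cells sum to 224, so (1,5) = 51.
Row 1 needs 275; the known cells sum to 180, so (1,2) = 95.
Row 4 must total 275; the given cells sum to 204, so (4,2) = 71.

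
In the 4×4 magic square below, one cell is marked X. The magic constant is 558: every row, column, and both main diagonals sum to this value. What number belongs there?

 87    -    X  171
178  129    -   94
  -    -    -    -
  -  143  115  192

136

From row 2, 558 − (178 + 129 + 94) gives (2,3) = 157.
Row 4 must total 558; the given cells sum to 450, so (4,1) = 108.
Column 1 needs 558; the known cells sum to 373, so (3,1) = 185.
The remaining cell in column 4 is (3,4) = 558 − 457 = 101.
Using main diagonal: 87 + 129 + 192 + ? → (3,3) = 558 − 408 = 150.
From anti-diagonal, 558 − (171 + 157 + 108) gives (3,2) = 122.
Column 2 must total 558; the given cells sum to 394, so (1,2) = 164.
Column 3 must total 558; the given cells sum to 422, so (1,3) = 136.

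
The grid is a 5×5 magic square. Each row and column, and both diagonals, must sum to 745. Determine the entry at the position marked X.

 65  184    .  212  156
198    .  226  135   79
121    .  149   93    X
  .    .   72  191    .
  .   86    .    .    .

177

Using row 1: 65 + 184 + 212 + 156 + ? → (1,3) = 745 − 617 = 128.
From row 2, 745 − (198 + 226 + 135 + 79) gives (2,2) = 107.
Using column 3: 128 + 226 + 149 + 72 + ? → (5,3) = 745 − 575 = 170.
Column 4 needs 745; the known cells sum to 631, so (5,4) = 114.
From main diagonal, 745 − (65 + 107 + 149 + 191) gives (5,5) = 233.
The remaining cell in row 5 is (5,1) = 745 − 603 = 142.
Column 1: 65 + 198 + 121 + 142 + ? = 745, so (4,1) = 219.
From anti-diagonal, 745 − (156 + 135 + 149 + 142) gives (4,2) = 163.
Row 4 must total 745; the given cells sum to 645, so (4,5) = 100.
Column 2 needs 745; the known cells sum to 540, so (3,2) = 205.
Using column 5: 156 + 79 + 100 + 233 + ? → (3,5) = 745 − 568 = 177.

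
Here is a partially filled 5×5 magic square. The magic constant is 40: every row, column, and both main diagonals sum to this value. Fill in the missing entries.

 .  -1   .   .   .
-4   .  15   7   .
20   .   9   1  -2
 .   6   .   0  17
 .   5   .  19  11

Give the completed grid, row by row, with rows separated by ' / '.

Row 3 must total 40; the given cells sum to 28, so (3,2) = 12.
Using column 2: -1 + 12 + 6 + 5 + ? → (2,2) = 40 − 22 = 18.
Column 4 needs 40; the known cells sum to 27, so (1,4) = 13.
Using main diagonal: 18 + 9 + 0 + 11 + ? → (1,1) = 40 − 38 = 2.
Using row 2: -4 + 18 + 15 + 7 + ? → (2,5) = 40 − 36 = 4.
Column 5 must total 40; the given cells sum to 30, so (1,5) = 10.
Anti-diagonal: 10 + 7 + 9 + 6 + ? = 40, so (5,1) = 8.
From row 1, 40 − (2 + (-1) + 13 + 10) gives (1,3) = 16.
Using row 5: 8 + 5 + 19 + 11 + ? → (5,3) = 40 − 43 = -3.
The remaining cell in column 1 is (4,1) = 40 − 26 = 14.
Using column 3: 16 + 15 + 9 + (-3) + ? → (4,3) = 40 − 37 = 3.

2 -1 16 13 10 / -4 18 15 7 4 / 20 12 9 1 -2 / 14 6 3 0 17 / 8 5 -3 19 11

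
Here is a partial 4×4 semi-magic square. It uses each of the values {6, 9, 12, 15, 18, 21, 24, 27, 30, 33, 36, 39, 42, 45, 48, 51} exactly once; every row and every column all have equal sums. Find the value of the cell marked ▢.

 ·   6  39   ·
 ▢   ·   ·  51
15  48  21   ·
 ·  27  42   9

The 16 entries sum to 456, so each line sums to 456/4 = 114.
Row 3: 15 + 48 + 21 + ? = 114, so (3,4) = 30.
Row 4 needs 114; the known cells sum to 78, so (4,1) = 36.
Column 2 needs 114; the known cells sum to 81, so (2,2) = 33.
Using column 3: 39 + 21 + 42 + ? → (2,3) = 114 − 102 = 12.
From column 4, 114 − (51 + 30 + 9) gives (1,4) = 24.
Row 1 needs 114; the known cells sum to 69, so (1,1) = 45.
Using row 2: 33 + 12 + 51 + ? → (2,1) = 114 − 96 = 18.

18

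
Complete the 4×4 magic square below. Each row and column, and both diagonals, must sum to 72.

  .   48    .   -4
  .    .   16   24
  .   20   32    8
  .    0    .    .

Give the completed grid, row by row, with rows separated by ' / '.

Row 3 needs 72; the known cells sum to 60, so (3,1) = 12.
Using column 2: 48 + 20 + 0 + ? → (2,2) = 72 − 68 = 4.
From column 4, 72 − (-4 + 24 + 8) gives (4,4) = 44.
Using main diagonal: 4 + 32 + 44 + ? → (1,1) = 72 − 80 = -8.
Anti-diagonal needs 72; the known cells sum to 32, so (4,1) = 40.
The remaining cell in row 1 is (1,3) = 72 − 36 = 36.
The remaining cell in row 2 is (2,1) = 72 − 44 = 28.
Using row 4: 40 + 0 + 44 + ? → (4,3) = 72 − 84 = -12.

-8 48 36 -4 / 28 4 16 24 / 12 20 32 8 / 40 0 -12 44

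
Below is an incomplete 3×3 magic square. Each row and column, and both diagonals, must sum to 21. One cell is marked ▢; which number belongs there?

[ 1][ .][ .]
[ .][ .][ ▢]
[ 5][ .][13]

-1

The remaining cell in row 3 is (3,2) = 21 − 18 = 3.
Using column 1: 1 + 5 + ? → (2,1) = 21 − 6 = 15.
Main diagonal needs 21; the known cells sum to 14, so (2,2) = 7.
Anti-diagonal: 7 + 5 + ? = 21, so (1,3) = 9.
Row 1 must total 21; the given cells sum to 10, so (1,2) = 11.
The remaining cell in row 2 is (2,3) = 21 − 22 = -1.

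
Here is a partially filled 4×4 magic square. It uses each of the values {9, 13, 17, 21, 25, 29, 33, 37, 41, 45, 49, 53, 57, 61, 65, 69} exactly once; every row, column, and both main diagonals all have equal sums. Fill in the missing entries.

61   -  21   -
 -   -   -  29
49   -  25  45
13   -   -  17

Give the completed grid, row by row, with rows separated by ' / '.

61 9 21 65 / 33 53 41 29 / 49 37 25 45 / 13 57 69 17

The 16 entries sum to 624, so each line sums to 624/4 = 156.
Using row 3: 49 + 25 + 45 + ? → (3,2) = 156 − 119 = 37.
Column 1: 61 + 49 + 13 + ? = 156, so (2,1) = 33.
Column 4: 29 + 45 + 17 + ? = 156, so (1,4) = 65.
From main diagonal, 156 − (61 + 25 + 17) gives (2,2) = 53.
Anti-diagonal: 65 + 37 + 13 + ? = 156, so (2,3) = 41.
From row 1, 156 − (61 + 21 + 65) gives (1,2) = 9.
Column 2 needs 156; the known cells sum to 99, so (4,2) = 57.
Column 3: 21 + 41 + 25 + ? = 156, so (4,3) = 69.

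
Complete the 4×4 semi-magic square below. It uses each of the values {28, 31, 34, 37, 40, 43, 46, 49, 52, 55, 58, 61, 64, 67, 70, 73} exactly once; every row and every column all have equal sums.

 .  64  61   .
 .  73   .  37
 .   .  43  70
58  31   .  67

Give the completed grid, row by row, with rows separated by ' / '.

49 64 61 28 / 40 73 52 37 / 55 34 43 70 / 58 31 46 67

The 16 entries sum to 808, so each line sums to 808/4 = 202.
Using row 4: 58 + 31 + 67 + ? → (4,3) = 202 − 156 = 46.
From column 2, 202 − (64 + 73 + 31) gives (3,2) = 34.
Column 3 needs 202; the known cells sum to 150, so (2,3) = 52.
Column 4 needs 202; the known cells sum to 174, so (1,4) = 28.
Row 1 needs 202; the known cells sum to 153, so (1,1) = 49.
Row 2: 73 + 52 + 37 + ? = 202, so (2,1) = 40.
Row 3 must total 202; the given cells sum to 147, so (3,1) = 55.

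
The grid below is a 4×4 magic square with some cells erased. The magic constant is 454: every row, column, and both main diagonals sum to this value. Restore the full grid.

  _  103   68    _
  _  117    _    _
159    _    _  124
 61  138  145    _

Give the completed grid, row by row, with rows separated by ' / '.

The remaining cell in row 4 is (4,4) = 454 − 344 = 110.
Column 2 needs 454; the known cells sum to 358, so (3,2) = 96.
Using row 3: 159 + 96 + 124 + ? → (3,3) = 454 − 379 = 75.
Column 3 needs 454; the known cells sum to 288, so (2,3) = 166.
Using main diagonal: 117 + 75 + 110 + ? → (1,1) = 454 − 302 = 152.
The remaining cell in anti-diagonal is (1,4) = 454 − 323 = 131.
Using column 1: 152 + 159 + 61 + ? → (2,1) = 454 − 372 = 82.
Column 4 must total 454; the given cells sum to 365, so (2,4) = 89.

152 103 68 131 / 82 117 166 89 / 159 96 75 124 / 61 138 145 110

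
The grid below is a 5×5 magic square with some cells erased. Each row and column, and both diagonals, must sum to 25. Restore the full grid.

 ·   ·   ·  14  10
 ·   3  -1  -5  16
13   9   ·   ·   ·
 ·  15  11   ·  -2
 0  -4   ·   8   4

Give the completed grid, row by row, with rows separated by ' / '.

Row 2: 3 + (-1) + (-5) + 16 + ? = 25, so (2,1) = 12.
Row 5: 0 + (-4) + 8 + 4 + ? = 25, so (5,3) = 17.
From column 2, 25 − (3 + 9 + 15 + (-4)) gives (1,2) = 2.
Column 5 needs 25; the known cells sum to 28, so (3,5) = -3.
The remaining cell in anti-diagonal is (3,3) = 25 − 20 = 5.
From row 3, 25 − (13 + 9 + 5 + (-3)) gives (3,4) = 1.
Column 3: -1 + 5 + 11 + 17 + ? = 25, so (1,3) = -7.
Column 4: 14 + (-5) + 1 + 8 + ? = 25, so (4,4) = 7.
Main diagonal must total 25; the given cells sum to 19, so (1,1) = 6.
Row 4 needs 25; the known cells sum to 31, so (4,1) = -6.

6 2 -7 14 10 / 12 3 -1 -5 16 / 13 9 5 1 -3 / -6 15 11 7 -2 / 0 -4 17 8 4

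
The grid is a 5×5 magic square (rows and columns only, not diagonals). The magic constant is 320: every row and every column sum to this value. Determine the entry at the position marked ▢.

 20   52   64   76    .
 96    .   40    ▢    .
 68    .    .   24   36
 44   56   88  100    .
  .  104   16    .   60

72

Row 1 needs 320; the known cells sum to 212, so (1,5) = 108.
Row 4 must total 320; the given cells sum to 288, so (4,5) = 32.
Column 1 must total 320; the given cells sum to 228, so (5,1) = 92.
The remaining cell in column 3 is (3,3) = 320 − 208 = 112.
Column 5: 108 + 36 + 32 + 60 + ? = 320, so (2,5) = 84.
The remaining cell in row 3 is (3,2) = 320 − 240 = 80.
Using row 5: 92 + 104 + 16 + 60 + ? → (5,4) = 320 − 272 = 48.
The remaining cell in column 2 is (2,2) = 320 − 292 = 28.
Column 4 must total 320; the given cells sum to 248, so (2,4) = 72.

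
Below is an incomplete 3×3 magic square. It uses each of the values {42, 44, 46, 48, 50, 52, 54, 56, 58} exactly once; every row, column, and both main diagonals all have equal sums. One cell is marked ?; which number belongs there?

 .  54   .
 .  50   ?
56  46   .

The 9 entries sum to 450, so each line sums to 450/3 = 150.
Row 3: 56 + 46 + ? = 150, so (3,3) = 48.
Main diagonal: 50 + 48 + ? = 150, so (1,1) = 52.
The remaining cell in anti-diagonal is (1,3) = 150 − 106 = 44.
Using column 1: 52 + 56 + ? → (2,1) = 150 − 108 = 42.
Using column 3: 44 + 48 + ? → (2,3) = 150 − 92 = 58.

58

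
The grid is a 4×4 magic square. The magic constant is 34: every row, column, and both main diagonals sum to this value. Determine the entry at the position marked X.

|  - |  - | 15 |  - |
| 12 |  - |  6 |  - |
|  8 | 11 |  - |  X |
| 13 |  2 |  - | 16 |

The remaining cell in row 4 is (4,3) = 34 − 31 = 3.
From column 1, 34 − (12 + 8 + 13) gives (1,1) = 1.
Column 3 needs 34; the known cells sum to 24, so (3,3) = 10.
Main diagonal needs 34; the known cells sum to 27, so (2,2) = 7.
Anti-diagonal: 6 + 11 + 13 + ? = 34, so (1,4) = 4.
Row 1 needs 34; the known cells sum to 20, so (1,2) = 14.
Using row 2: 12 + 7 + 6 + ? → (2,4) = 34 − 25 = 9.
Row 3 must total 34; the given cells sum to 29, so (3,4) = 5.

5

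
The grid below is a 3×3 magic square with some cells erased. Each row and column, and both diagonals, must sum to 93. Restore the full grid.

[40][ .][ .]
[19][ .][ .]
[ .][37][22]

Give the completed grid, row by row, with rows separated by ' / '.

40 25 28 / 19 31 43 / 34 37 22

Row 3: 37 + 22 + ? = 93, so (3,1) = 34.
The remaining cell in main diagonal is (2,2) = 93 − 62 = 31.
Using anti-diagonal: 31 + 34 + ? → (1,3) = 93 − 65 = 28.
Row 1 needs 93; the known cells sum to 68, so (1,2) = 25.
From row 2, 93 − (19 + 31) gives (2,3) = 43.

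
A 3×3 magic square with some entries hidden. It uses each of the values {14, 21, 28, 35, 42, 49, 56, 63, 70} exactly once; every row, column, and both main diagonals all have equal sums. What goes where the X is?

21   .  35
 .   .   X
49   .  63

28

The 9 entries sum to 378, so each line sums to 378/3 = 126.
From row 1, 126 − (21 + 35) gives (1,2) = 70.
Row 3 must total 126; the given cells sum to 112, so (3,2) = 14.
Using column 1: 21 + 49 + ? → (2,1) = 126 − 70 = 56.
Column 2 needs 126; the known cells sum to 84, so (2,2) = 42.
Column 3: 35 + 63 + ? = 126, so (2,3) = 28.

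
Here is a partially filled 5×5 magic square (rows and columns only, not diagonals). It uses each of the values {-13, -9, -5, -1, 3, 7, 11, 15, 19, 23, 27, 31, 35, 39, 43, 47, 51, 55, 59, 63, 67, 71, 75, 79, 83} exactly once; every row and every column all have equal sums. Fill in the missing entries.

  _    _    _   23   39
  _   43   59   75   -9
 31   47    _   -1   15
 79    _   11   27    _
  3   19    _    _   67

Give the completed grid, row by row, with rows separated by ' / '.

55 71 -13 23 39 / 7 43 59 75 -9 / 31 47 83 -1 15 / 79 -5 11 27 63 / 3 19 35 51 67

The 25 entries sum to 875, so each line sums to 875/5 = 175.
Row 2: 43 + 59 + 75 + (-9) + ? = 175, so (2,1) = 7.
Row 3 needs 175; the known cells sum to 92, so (3,3) = 83.
Column 1 must total 175; the given cells sum to 120, so (1,1) = 55.
Using column 4: 23 + 75 + (-1) + 27 + ? → (5,4) = 175 − 124 = 51.
Column 5: 39 + (-9) + 15 + 67 + ? = 175, so (4,5) = 63.
The remaining cell in row 4 is (4,2) = 175 − 180 = -5.
Row 5 must total 175; the given cells sum to 140, so (5,3) = 35.
Using column 2: 43 + 47 + (-5) + 19 + ? → (1,2) = 175 − 104 = 71.
The remaining cell in column 3 is (1,3) = 175 − 188 = -13.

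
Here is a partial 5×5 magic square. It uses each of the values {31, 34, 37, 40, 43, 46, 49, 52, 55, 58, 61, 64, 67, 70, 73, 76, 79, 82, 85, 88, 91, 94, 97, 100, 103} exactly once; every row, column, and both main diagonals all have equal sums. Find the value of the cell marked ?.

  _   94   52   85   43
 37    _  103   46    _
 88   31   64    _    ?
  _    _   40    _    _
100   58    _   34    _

55

The 25 entries sum to 1675, so each line sums to 1675/5 = 335.
Row 1 needs 335; the known cells sum to 274, so (1,1) = 61.
The remaining cell in column 1 is (4,1) = 335 − 286 = 49.
Column 3 needs 335; the known cells sum to 259, so (5,3) = 76.
Using anti-diagonal: 43 + 46 + 64 + 100 + ? → (4,2) = 335 − 253 = 82.
Row 5 needs 335; the known cells sum to 268, so (5,5) = 67.
The remaining cell in column 2 is (2,2) = 335 − 265 = 70.
From main diagonal, 335 − (61 + 70 + 64 + 67) gives (4,4) = 73.
From row 2, 335 − (37 + 70 + 103 + 46) gives (2,5) = 79.
Row 4 must total 335; the given cells sum to 244, so (4,5) = 91.
The remaining cell in column 4 is (3,4) = 335 − 238 = 97.
The remaining cell in column 5 is (3,5) = 335 − 280 = 55.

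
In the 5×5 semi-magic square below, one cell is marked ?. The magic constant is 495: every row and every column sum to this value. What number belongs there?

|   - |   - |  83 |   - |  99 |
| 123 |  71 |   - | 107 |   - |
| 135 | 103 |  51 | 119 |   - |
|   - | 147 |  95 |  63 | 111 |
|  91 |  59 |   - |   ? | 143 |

75

From row 3, 495 − (135 + 103 + 51 + 119) gives (3,5) = 87.
Using row 4: 147 + 95 + 63 + 111 + ? → (4,1) = 495 − 416 = 79.
From column 1, 495 − (123 + 135 + 79 + 91) gives (1,1) = 67.
Column 2: 71 + 103 + 147 + 59 + ? = 495, so (1,2) = 115.
The remaining cell in column 5 is (2,5) = 495 − 440 = 55.
From row 1, 495 − (67 + 115 + 83 + 99) gives (1,4) = 131.
Using row 2: 123 + 71 + 107 + 55 + ? → (2,3) = 495 − 356 = 139.
The remaining cell in column 3 is (5,3) = 495 − 368 = 127.
From column 4, 495 − (131 + 107 + 119 + 63) gives (5,4) = 75.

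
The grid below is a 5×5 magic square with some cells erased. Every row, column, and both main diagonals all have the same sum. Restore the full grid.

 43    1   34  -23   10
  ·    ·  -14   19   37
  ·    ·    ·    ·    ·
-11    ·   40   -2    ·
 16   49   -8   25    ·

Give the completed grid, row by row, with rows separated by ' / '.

43 1 34 -23 10 / -5 28 -14 19 37 / 22 -20 13 46 4 / -11 7 40 -2 31 / 16 49 -8 25 -17

Row 1 is already complete: 43 + 1 + 34 + -23 + 10 = 65, so that is the magic constant.
The remaining cell in row 5 is (5,5) = 65 − 82 = -17.
Column 3 needs 65; the known cells sum to 52, so (3,3) = 13.
Column 4 must total 65; the given cells sum to 19, so (3,4) = 46.
Main diagonal: 43 + 13 + (-2) + (-17) + ? = 65, so (2,2) = 28.
Anti-diagonal: 10 + 19 + 13 + 16 + ? = 65, so (4,2) = 7.
Row 2 must total 65; the given cells sum to 70, so (2,1) = -5.
The remaining cell in row 4 is (4,5) = 65 − 34 = 31.
Using column 1: 43 + (-5) + (-11) + 16 + ? → (3,1) = 65 − 43 = 22.
From column 2, 65 − (1 + 28 + 7 + 49) gives (3,2) = -20.
Column 5: 10 + 37 + 31 + (-17) + ? = 65, so (3,5) = 4.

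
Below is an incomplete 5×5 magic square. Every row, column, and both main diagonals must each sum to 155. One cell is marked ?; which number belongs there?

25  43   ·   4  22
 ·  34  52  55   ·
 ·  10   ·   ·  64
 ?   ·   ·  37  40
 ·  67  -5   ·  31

From row 1, 155 − (25 + 43 + 4 + 22) gives (1,3) = 61.
The remaining cell in column 2 is (4,2) = 155 − 154 = 1.
From column 5, 155 − (22 + 64 + 40 + 31) gives (2,5) = -2.
The remaining cell in main diagonal is (3,3) = 155 − 127 = 28.
Anti-diagonal must total 155; the given cells sum to 106, so (5,1) = 49.
Row 2 needs 155; the known cells sum to 139, so (2,1) = 16.
The remaining cell in row 5 is (5,4) = 155 − 142 = 13.
Using column 3: 61 + 52 + 28 + (-5) + ? → (4,3) = 155 − 136 = 19.
Column 4 must total 155; the given cells sum to 109, so (3,4) = 46.
The remaining cell in row 3 is (3,1) = 155 − 148 = 7.
From row 4, 155 − (1 + 19 + 37 + 40) gives (4,1) = 58.

58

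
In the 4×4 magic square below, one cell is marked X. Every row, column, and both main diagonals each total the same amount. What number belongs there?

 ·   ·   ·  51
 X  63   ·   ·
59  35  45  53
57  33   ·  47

Row 3 is complete and sums to 192; that is the magic constant.
Using row 4: 57 + 33 + 47 + ? → (4,3) = 192 − 137 = 55.
Column 2 needs 192; the known cells sum to 131, so (1,2) = 61.
Column 4 needs 192; the known cells sum to 151, so (2,4) = 41.
Main diagonal must total 192; the given cells sum to 155, so (1,1) = 37.
Using anti-diagonal: 51 + 35 + 57 + ? → (2,3) = 192 − 143 = 49.
Row 1 needs 192; the known cells sum to 149, so (1,3) = 43.
Row 2 needs 192; the known cells sum to 153, so (2,1) = 39.

39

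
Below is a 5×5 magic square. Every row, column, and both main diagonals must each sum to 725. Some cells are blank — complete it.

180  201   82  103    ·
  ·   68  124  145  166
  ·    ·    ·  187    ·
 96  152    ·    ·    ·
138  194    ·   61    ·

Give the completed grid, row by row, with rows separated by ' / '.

180 201 82 103 159 / 222 68 124 145 166 / 89 110 131 187 208 / 96 152 173 229 75 / 138 194 215 61 117

The remaining cell in row 1 is (1,5) = 725 − 566 = 159.
From row 2, 725 − (68 + 124 + 145 + 166) gives (2,1) = 222.
Column 1: 180 + 222 + 96 + 138 + ? = 725, so (3,1) = 89.
Column 2 needs 725; the known cells sum to 615, so (3,2) = 110.
Column 4: 103 + 145 + 187 + 61 + ? = 725, so (4,4) = 229.
Anti-diagonal must total 725; the given cells sum to 594, so (3,3) = 131.
Row 3 needs 725; the known cells sum to 517, so (3,5) = 208.
From main diagonal, 725 − (180 + 68 + 131 + 229) gives (5,5) = 117.
The remaining cell in row 5 is (5,3) = 725 − 510 = 215.
Column 3 must total 725; the given cells sum to 552, so (4,3) = 173.
Column 5: 159 + 166 + 208 + 117 + ? = 725, so (4,5) = 75.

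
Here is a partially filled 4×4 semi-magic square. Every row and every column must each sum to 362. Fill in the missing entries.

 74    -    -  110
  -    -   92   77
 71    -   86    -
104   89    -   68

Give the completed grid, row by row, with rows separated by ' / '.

Row 4 must total 362; the given cells sum to 261, so (4,3) = 101.
Column 1 must total 362; the given cells sum to 249, so (2,1) = 113.
Column 3 needs 362; the known cells sum to 279, so (1,3) = 83.
Column 4 needs 362; the known cells sum to 255, so (3,4) = 107.
The remaining cell in row 1 is (1,2) = 362 − 267 = 95.
Using row 2: 113 + 92 + 77 + ? → (2,2) = 362 − 282 = 80.
Using row 3: 71 + 86 + 107 + ? → (3,2) = 362 − 264 = 98.

74 95 83 110 / 113 80 92 77 / 71 98 86 107 / 104 89 101 68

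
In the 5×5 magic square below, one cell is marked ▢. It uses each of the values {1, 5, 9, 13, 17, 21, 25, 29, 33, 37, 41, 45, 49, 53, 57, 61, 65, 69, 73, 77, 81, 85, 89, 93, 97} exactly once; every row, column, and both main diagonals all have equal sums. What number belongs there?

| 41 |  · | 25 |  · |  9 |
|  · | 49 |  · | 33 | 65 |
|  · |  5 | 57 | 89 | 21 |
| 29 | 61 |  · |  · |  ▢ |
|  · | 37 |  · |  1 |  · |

97

The 25 entries sum to 1225, so each line sums to 1225/5 = 245.
Row 3 must total 245; the given cells sum to 172, so (3,1) = 73.
Column 2 needs 245; the known cells sum to 152, so (1,2) = 93.
From anti-diagonal, 245 − (9 + 33 + 57 + 61) gives (5,1) = 85.
Row 1 must total 245; the given cells sum to 168, so (1,4) = 77.
The remaining cell in column 1 is (2,1) = 245 − 228 = 17.
From column 4, 245 − (77 + 33 + 89 + 1) gives (4,4) = 45.
Main diagonal: 41 + 49 + 57 + 45 + ? = 245, so (5,5) = 53.
Row 2: 17 + 49 + 33 + 65 + ? = 245, so (2,3) = 81.
Row 5: 85 + 37 + 1 + 53 + ? = 245, so (5,3) = 69.
Using column 3: 25 + 81 + 57 + 69 + ? → (4,3) = 245 − 232 = 13.
Column 5: 9 + 65 + 21 + 53 + ? = 245, so (4,5) = 97.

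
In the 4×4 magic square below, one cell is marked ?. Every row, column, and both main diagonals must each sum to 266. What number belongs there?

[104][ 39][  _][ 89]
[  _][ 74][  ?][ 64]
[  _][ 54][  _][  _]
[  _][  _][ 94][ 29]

79

From row 1, 266 − (104 + 39 + 89) gives (1,3) = 34.
Column 2 needs 266; the known cells sum to 167, so (4,2) = 99.
The remaining cell in column 4 is (3,4) = 266 − 182 = 84.
From main diagonal, 266 − (104 + 74 + 29) gives (3,3) = 59.
Using row 3: 54 + 59 + 84 + ? → (3,1) = 266 − 197 = 69.
The remaining cell in row 4 is (4,1) = 266 − 222 = 44.
Column 1 must total 266; the given cells sum to 217, so (2,1) = 49.
Column 3: 34 + 59 + 94 + ? = 266, so (2,3) = 79.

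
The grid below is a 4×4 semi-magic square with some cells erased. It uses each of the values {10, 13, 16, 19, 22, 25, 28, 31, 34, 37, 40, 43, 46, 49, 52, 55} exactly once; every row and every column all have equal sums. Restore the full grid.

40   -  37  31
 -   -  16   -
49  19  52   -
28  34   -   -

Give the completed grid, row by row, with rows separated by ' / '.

40 22 37 31 / 13 55 16 46 / 49 19 52 10 / 28 34 25 43

The 16 entries sum to 520, so each line sums to 520/4 = 130.
Row 1 needs 130; the known cells sum to 108, so (1,2) = 22.
Row 3 must total 130; the given cells sum to 120, so (3,4) = 10.
From column 1, 130 − (40 + 49 + 28) gives (2,1) = 13.
Column 2 must total 130; the given cells sum to 75, so (2,2) = 55.
From column 3, 130 − (37 + 16 + 52) gives (4,3) = 25.
Row 2 needs 130; the known cells sum to 84, so (2,4) = 46.
Row 4 needs 130; the known cells sum to 87, so (4,4) = 43.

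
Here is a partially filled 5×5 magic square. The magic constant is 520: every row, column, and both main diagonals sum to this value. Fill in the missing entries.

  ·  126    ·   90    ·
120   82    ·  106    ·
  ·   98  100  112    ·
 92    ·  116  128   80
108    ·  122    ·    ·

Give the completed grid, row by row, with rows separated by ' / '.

114 126 88 90 102 / 120 82 94 106 118 / 86 98 100 112 124 / 92 104 116 128 80 / 108 110 122 84 96

Using row 4: 92 + 116 + 128 + 80 + ? → (4,2) = 520 − 416 = 104.
From column 2, 520 − (126 + 82 + 98 + 104) gives (5,2) = 110.
Column 4 must total 520; the given cells sum to 436, so (5,4) = 84.
Using anti-diagonal: 106 + 100 + 104 + 108 + ? → (1,5) = 520 − 418 = 102.
From row 5, 520 − (108 + 110 + 122 + 84) gives (5,5) = 96.
Main diagonal needs 520; the known cells sum to 406, so (1,1) = 114.
The remaining cell in row 1 is (1,3) = 520 − 432 = 88.
The remaining cell in column 1 is (3,1) = 520 − 434 = 86.
Column 3: 88 + 100 + 116 + 122 + ? = 520, so (2,3) = 94.
The remaining cell in row 2 is (2,5) = 520 − 402 = 118.
Using row 3: 86 + 98 + 100 + 112 + ? → (3,5) = 520 − 396 = 124.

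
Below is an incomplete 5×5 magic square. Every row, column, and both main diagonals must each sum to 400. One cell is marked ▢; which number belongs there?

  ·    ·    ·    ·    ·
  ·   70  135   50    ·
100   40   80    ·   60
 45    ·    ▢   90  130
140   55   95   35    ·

Row 3 must total 400; the given cells sum to 280, so (3,4) = 120.
Row 5: 140 + 55 + 95 + 35 + ? = 400, so (5,5) = 75.
Column 4 needs 400; the known cells sum to 295, so (1,4) = 105.
Using main diagonal: 70 + 80 + 90 + 75 + ? → (1,1) = 400 − 315 = 85.
Column 1 must total 400; the given cells sum to 370, so (2,1) = 30.
Row 2: 30 + 70 + 135 + 50 + ? = 400, so (2,5) = 115.
From column 5, 400 − (115 + 60 + 130 + 75) gives (1,5) = 20.
Anti-diagonal needs 400; the known cells sum to 290, so (4,2) = 110.
The remaining cell in row 4 is (4,3) = 400 − 375 = 25.

25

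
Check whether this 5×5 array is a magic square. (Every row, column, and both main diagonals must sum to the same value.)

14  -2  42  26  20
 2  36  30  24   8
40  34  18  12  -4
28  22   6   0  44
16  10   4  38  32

Row 1: 14 + (-2) + 42 + 26 + 20 = 100.
Row 2: 2 + 36 + 30 + 24 + 8 = 100.
Row 3: 40 + 34 + 18 + 12 + (-4) = 100.
Row 4: 28 + 22 + 6 + 0 + 44 = 100.
Row 5: 16 + 10 + 4 + 38 + 32 = 100.
Column 1: 14 + 2 + 40 + 28 + 16 = 100.
Column 2: -2 + 36 + 34 + 22 + 10 = 100.
Column 3: 42 + 30 + 18 + 6 + 4 = 100.
Column 4: 26 + 24 + 12 + 0 + 38 = 100.
Column 5: 20 + 8 + (-4) + 44 + 32 = 100.
Main diagonal: 14 + 36 + 18 + 0 + 32 = 100.
Anti-diagonal: 20 + 24 + 18 + 22 + 16 = 100.
All lines sum to 100.

Yes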